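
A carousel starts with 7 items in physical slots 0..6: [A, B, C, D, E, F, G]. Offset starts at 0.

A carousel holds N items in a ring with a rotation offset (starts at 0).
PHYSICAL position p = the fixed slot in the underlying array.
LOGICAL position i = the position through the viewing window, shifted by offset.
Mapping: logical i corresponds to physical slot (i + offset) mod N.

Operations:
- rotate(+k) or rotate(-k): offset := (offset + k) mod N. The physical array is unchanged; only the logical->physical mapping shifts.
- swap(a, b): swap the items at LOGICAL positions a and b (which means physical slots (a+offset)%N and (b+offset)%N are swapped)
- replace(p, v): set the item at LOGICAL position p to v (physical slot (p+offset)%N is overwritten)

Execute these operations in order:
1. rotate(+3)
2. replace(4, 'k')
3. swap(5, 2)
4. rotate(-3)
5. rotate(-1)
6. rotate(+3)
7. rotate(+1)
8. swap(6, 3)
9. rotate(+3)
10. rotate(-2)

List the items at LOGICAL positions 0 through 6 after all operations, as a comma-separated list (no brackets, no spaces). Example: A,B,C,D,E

After op 1 (rotate(+3)): offset=3, physical=[A,B,C,D,E,F,G], logical=[D,E,F,G,A,B,C]
After op 2 (replace(4, 'k')): offset=3, physical=[k,B,C,D,E,F,G], logical=[D,E,F,G,k,B,C]
After op 3 (swap(5, 2)): offset=3, physical=[k,F,C,D,E,B,G], logical=[D,E,B,G,k,F,C]
After op 4 (rotate(-3)): offset=0, physical=[k,F,C,D,E,B,G], logical=[k,F,C,D,E,B,G]
After op 5 (rotate(-1)): offset=6, physical=[k,F,C,D,E,B,G], logical=[G,k,F,C,D,E,B]
After op 6 (rotate(+3)): offset=2, physical=[k,F,C,D,E,B,G], logical=[C,D,E,B,G,k,F]
After op 7 (rotate(+1)): offset=3, physical=[k,F,C,D,E,B,G], logical=[D,E,B,G,k,F,C]
After op 8 (swap(6, 3)): offset=3, physical=[k,F,G,D,E,B,C], logical=[D,E,B,C,k,F,G]
After op 9 (rotate(+3)): offset=6, physical=[k,F,G,D,E,B,C], logical=[C,k,F,G,D,E,B]
After op 10 (rotate(-2)): offset=4, physical=[k,F,G,D,E,B,C], logical=[E,B,C,k,F,G,D]

Answer: E,B,C,k,F,G,D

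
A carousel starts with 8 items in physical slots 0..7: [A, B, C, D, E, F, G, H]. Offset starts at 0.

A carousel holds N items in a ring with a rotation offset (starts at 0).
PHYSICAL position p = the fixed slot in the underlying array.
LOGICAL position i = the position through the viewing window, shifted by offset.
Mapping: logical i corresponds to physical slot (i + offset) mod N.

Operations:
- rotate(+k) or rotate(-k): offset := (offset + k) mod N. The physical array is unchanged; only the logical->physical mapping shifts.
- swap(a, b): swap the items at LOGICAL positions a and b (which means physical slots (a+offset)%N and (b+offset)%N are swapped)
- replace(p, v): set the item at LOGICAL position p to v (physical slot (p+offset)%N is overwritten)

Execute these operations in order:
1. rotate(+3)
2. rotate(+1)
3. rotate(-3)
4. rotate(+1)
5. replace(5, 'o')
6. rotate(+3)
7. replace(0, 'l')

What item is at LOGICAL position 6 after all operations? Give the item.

After op 1 (rotate(+3)): offset=3, physical=[A,B,C,D,E,F,G,H], logical=[D,E,F,G,H,A,B,C]
After op 2 (rotate(+1)): offset=4, physical=[A,B,C,D,E,F,G,H], logical=[E,F,G,H,A,B,C,D]
After op 3 (rotate(-3)): offset=1, physical=[A,B,C,D,E,F,G,H], logical=[B,C,D,E,F,G,H,A]
After op 4 (rotate(+1)): offset=2, physical=[A,B,C,D,E,F,G,H], logical=[C,D,E,F,G,H,A,B]
After op 5 (replace(5, 'o')): offset=2, physical=[A,B,C,D,E,F,G,o], logical=[C,D,E,F,G,o,A,B]
After op 6 (rotate(+3)): offset=5, physical=[A,B,C,D,E,F,G,o], logical=[F,G,o,A,B,C,D,E]
After op 7 (replace(0, 'l')): offset=5, physical=[A,B,C,D,E,l,G,o], logical=[l,G,o,A,B,C,D,E]

Answer: D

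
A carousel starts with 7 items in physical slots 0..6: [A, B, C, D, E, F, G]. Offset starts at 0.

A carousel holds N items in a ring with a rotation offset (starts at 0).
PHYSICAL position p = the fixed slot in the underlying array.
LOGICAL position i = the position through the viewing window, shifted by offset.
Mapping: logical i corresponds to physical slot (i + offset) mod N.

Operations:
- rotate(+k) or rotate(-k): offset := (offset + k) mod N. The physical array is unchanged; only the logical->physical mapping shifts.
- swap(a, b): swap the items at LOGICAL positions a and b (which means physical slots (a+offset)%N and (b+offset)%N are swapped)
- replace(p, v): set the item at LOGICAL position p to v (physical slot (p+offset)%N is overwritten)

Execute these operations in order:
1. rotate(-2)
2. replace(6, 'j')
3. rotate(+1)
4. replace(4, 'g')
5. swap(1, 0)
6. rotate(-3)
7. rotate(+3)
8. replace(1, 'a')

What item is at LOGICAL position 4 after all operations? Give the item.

After op 1 (rotate(-2)): offset=5, physical=[A,B,C,D,E,F,G], logical=[F,G,A,B,C,D,E]
After op 2 (replace(6, 'j')): offset=5, physical=[A,B,C,D,j,F,G], logical=[F,G,A,B,C,D,j]
After op 3 (rotate(+1)): offset=6, physical=[A,B,C,D,j,F,G], logical=[G,A,B,C,D,j,F]
After op 4 (replace(4, 'g')): offset=6, physical=[A,B,C,g,j,F,G], logical=[G,A,B,C,g,j,F]
After op 5 (swap(1, 0)): offset=6, physical=[G,B,C,g,j,F,A], logical=[A,G,B,C,g,j,F]
After op 6 (rotate(-3)): offset=3, physical=[G,B,C,g,j,F,A], logical=[g,j,F,A,G,B,C]
After op 7 (rotate(+3)): offset=6, physical=[G,B,C,g,j,F,A], logical=[A,G,B,C,g,j,F]
After op 8 (replace(1, 'a')): offset=6, physical=[a,B,C,g,j,F,A], logical=[A,a,B,C,g,j,F]

Answer: g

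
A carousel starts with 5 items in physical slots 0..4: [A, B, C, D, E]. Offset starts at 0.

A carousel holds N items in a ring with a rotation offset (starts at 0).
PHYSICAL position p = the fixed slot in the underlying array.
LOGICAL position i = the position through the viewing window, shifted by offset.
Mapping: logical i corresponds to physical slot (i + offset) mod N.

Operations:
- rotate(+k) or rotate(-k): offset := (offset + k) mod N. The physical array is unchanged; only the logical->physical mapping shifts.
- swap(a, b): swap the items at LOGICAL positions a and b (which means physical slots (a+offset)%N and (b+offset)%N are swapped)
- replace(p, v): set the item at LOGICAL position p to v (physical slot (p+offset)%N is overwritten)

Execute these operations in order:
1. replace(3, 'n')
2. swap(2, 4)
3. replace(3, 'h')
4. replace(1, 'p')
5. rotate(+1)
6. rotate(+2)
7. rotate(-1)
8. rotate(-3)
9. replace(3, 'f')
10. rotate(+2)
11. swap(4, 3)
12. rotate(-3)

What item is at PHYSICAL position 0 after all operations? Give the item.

After op 1 (replace(3, 'n')): offset=0, physical=[A,B,C,n,E], logical=[A,B,C,n,E]
After op 2 (swap(2, 4)): offset=0, physical=[A,B,E,n,C], logical=[A,B,E,n,C]
After op 3 (replace(3, 'h')): offset=0, physical=[A,B,E,h,C], logical=[A,B,E,h,C]
After op 4 (replace(1, 'p')): offset=0, physical=[A,p,E,h,C], logical=[A,p,E,h,C]
After op 5 (rotate(+1)): offset=1, physical=[A,p,E,h,C], logical=[p,E,h,C,A]
After op 6 (rotate(+2)): offset=3, physical=[A,p,E,h,C], logical=[h,C,A,p,E]
After op 7 (rotate(-1)): offset=2, physical=[A,p,E,h,C], logical=[E,h,C,A,p]
After op 8 (rotate(-3)): offset=4, physical=[A,p,E,h,C], logical=[C,A,p,E,h]
After op 9 (replace(3, 'f')): offset=4, physical=[A,p,f,h,C], logical=[C,A,p,f,h]
After op 10 (rotate(+2)): offset=1, physical=[A,p,f,h,C], logical=[p,f,h,C,A]
After op 11 (swap(4, 3)): offset=1, physical=[C,p,f,h,A], logical=[p,f,h,A,C]
After op 12 (rotate(-3)): offset=3, physical=[C,p,f,h,A], logical=[h,A,C,p,f]

Answer: C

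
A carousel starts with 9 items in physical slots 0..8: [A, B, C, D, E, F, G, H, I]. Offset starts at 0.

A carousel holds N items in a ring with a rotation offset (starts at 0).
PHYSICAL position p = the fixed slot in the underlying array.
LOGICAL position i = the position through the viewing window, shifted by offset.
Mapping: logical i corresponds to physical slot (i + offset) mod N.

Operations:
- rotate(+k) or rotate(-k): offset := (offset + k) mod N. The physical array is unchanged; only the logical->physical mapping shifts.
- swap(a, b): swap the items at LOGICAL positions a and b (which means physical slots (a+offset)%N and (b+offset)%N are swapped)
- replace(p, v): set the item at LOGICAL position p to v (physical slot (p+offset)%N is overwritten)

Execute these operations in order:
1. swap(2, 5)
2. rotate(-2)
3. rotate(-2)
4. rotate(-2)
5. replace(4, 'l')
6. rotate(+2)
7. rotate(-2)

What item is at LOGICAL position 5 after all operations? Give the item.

After op 1 (swap(2, 5)): offset=0, physical=[A,B,F,D,E,C,G,H,I], logical=[A,B,F,D,E,C,G,H,I]
After op 2 (rotate(-2)): offset=7, physical=[A,B,F,D,E,C,G,H,I], logical=[H,I,A,B,F,D,E,C,G]
After op 3 (rotate(-2)): offset=5, physical=[A,B,F,D,E,C,G,H,I], logical=[C,G,H,I,A,B,F,D,E]
After op 4 (rotate(-2)): offset=3, physical=[A,B,F,D,E,C,G,H,I], logical=[D,E,C,G,H,I,A,B,F]
After op 5 (replace(4, 'l')): offset=3, physical=[A,B,F,D,E,C,G,l,I], logical=[D,E,C,G,l,I,A,B,F]
After op 6 (rotate(+2)): offset=5, physical=[A,B,F,D,E,C,G,l,I], logical=[C,G,l,I,A,B,F,D,E]
After op 7 (rotate(-2)): offset=3, physical=[A,B,F,D,E,C,G,l,I], logical=[D,E,C,G,l,I,A,B,F]

Answer: I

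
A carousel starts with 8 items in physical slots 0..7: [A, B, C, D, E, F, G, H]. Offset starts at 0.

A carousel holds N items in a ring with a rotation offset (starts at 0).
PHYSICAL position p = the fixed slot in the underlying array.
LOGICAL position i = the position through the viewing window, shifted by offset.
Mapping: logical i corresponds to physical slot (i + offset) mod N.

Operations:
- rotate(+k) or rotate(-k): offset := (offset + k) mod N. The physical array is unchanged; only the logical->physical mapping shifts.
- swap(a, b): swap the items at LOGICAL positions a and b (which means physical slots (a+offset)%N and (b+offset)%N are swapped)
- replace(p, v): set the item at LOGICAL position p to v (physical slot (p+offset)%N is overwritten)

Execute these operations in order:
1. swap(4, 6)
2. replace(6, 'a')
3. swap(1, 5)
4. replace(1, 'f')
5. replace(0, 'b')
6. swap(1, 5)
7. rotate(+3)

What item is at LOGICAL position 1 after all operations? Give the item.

Answer: G

Derivation:
After op 1 (swap(4, 6)): offset=0, physical=[A,B,C,D,G,F,E,H], logical=[A,B,C,D,G,F,E,H]
After op 2 (replace(6, 'a')): offset=0, physical=[A,B,C,D,G,F,a,H], logical=[A,B,C,D,G,F,a,H]
After op 3 (swap(1, 5)): offset=0, physical=[A,F,C,D,G,B,a,H], logical=[A,F,C,D,G,B,a,H]
After op 4 (replace(1, 'f')): offset=0, physical=[A,f,C,D,G,B,a,H], logical=[A,f,C,D,G,B,a,H]
After op 5 (replace(0, 'b')): offset=0, physical=[b,f,C,D,G,B,a,H], logical=[b,f,C,D,G,B,a,H]
After op 6 (swap(1, 5)): offset=0, physical=[b,B,C,D,G,f,a,H], logical=[b,B,C,D,G,f,a,H]
After op 7 (rotate(+3)): offset=3, physical=[b,B,C,D,G,f,a,H], logical=[D,G,f,a,H,b,B,C]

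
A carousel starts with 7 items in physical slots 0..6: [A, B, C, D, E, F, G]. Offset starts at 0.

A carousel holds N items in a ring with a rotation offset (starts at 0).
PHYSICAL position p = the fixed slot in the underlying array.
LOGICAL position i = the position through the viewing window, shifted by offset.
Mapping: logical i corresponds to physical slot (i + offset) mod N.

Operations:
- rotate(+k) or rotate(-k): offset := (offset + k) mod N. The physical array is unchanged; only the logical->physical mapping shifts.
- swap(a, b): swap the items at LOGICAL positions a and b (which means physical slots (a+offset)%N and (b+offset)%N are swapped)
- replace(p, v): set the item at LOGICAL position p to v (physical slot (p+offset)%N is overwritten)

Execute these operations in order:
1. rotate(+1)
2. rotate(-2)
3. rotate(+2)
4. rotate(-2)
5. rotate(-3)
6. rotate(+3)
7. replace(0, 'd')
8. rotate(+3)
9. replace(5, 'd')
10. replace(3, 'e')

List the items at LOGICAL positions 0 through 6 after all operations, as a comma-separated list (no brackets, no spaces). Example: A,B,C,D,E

Answer: C,D,E,e,d,d,B

Derivation:
After op 1 (rotate(+1)): offset=1, physical=[A,B,C,D,E,F,G], logical=[B,C,D,E,F,G,A]
After op 2 (rotate(-2)): offset=6, physical=[A,B,C,D,E,F,G], logical=[G,A,B,C,D,E,F]
After op 3 (rotate(+2)): offset=1, physical=[A,B,C,D,E,F,G], logical=[B,C,D,E,F,G,A]
After op 4 (rotate(-2)): offset=6, physical=[A,B,C,D,E,F,G], logical=[G,A,B,C,D,E,F]
After op 5 (rotate(-3)): offset=3, physical=[A,B,C,D,E,F,G], logical=[D,E,F,G,A,B,C]
After op 6 (rotate(+3)): offset=6, physical=[A,B,C,D,E,F,G], logical=[G,A,B,C,D,E,F]
After op 7 (replace(0, 'd')): offset=6, physical=[A,B,C,D,E,F,d], logical=[d,A,B,C,D,E,F]
After op 8 (rotate(+3)): offset=2, physical=[A,B,C,D,E,F,d], logical=[C,D,E,F,d,A,B]
After op 9 (replace(5, 'd')): offset=2, physical=[d,B,C,D,E,F,d], logical=[C,D,E,F,d,d,B]
After op 10 (replace(3, 'e')): offset=2, physical=[d,B,C,D,E,e,d], logical=[C,D,E,e,d,d,B]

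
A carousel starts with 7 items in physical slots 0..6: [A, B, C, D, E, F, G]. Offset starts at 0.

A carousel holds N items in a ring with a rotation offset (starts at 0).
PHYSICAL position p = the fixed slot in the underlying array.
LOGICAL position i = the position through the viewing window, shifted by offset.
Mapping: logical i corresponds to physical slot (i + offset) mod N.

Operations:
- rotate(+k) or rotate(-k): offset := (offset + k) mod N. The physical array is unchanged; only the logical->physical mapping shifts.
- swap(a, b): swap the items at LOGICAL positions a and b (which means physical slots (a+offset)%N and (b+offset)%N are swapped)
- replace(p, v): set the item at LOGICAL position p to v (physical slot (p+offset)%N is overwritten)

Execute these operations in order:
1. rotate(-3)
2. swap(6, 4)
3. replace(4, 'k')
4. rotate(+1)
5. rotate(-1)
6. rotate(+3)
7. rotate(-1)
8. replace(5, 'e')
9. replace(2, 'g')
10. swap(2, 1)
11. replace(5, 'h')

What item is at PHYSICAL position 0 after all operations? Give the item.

Answer: g

Derivation:
After op 1 (rotate(-3)): offset=4, physical=[A,B,C,D,E,F,G], logical=[E,F,G,A,B,C,D]
After op 2 (swap(6, 4)): offset=4, physical=[A,D,C,B,E,F,G], logical=[E,F,G,A,D,C,B]
After op 3 (replace(4, 'k')): offset=4, physical=[A,k,C,B,E,F,G], logical=[E,F,G,A,k,C,B]
After op 4 (rotate(+1)): offset=5, physical=[A,k,C,B,E,F,G], logical=[F,G,A,k,C,B,E]
After op 5 (rotate(-1)): offset=4, physical=[A,k,C,B,E,F,G], logical=[E,F,G,A,k,C,B]
After op 6 (rotate(+3)): offset=0, physical=[A,k,C,B,E,F,G], logical=[A,k,C,B,E,F,G]
After op 7 (rotate(-1)): offset=6, physical=[A,k,C,B,E,F,G], logical=[G,A,k,C,B,E,F]
After op 8 (replace(5, 'e')): offset=6, physical=[A,k,C,B,e,F,G], logical=[G,A,k,C,B,e,F]
After op 9 (replace(2, 'g')): offset=6, physical=[A,g,C,B,e,F,G], logical=[G,A,g,C,B,e,F]
After op 10 (swap(2, 1)): offset=6, physical=[g,A,C,B,e,F,G], logical=[G,g,A,C,B,e,F]
After op 11 (replace(5, 'h')): offset=6, physical=[g,A,C,B,h,F,G], logical=[G,g,A,C,B,h,F]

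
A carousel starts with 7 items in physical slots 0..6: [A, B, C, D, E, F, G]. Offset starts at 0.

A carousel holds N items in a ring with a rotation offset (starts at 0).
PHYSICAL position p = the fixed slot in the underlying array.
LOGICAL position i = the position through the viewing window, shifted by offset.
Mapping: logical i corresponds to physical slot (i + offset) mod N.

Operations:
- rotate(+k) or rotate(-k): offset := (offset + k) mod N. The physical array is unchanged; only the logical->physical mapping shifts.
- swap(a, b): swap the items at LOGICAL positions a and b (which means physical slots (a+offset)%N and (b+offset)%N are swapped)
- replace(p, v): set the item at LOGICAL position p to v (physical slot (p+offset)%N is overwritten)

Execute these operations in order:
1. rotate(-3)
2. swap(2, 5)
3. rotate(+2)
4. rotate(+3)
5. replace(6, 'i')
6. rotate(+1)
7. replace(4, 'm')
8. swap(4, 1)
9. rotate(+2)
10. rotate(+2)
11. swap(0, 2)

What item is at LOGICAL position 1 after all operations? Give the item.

Answer: i

Derivation:
After op 1 (rotate(-3)): offset=4, physical=[A,B,C,D,E,F,G], logical=[E,F,G,A,B,C,D]
After op 2 (swap(2, 5)): offset=4, physical=[A,B,G,D,E,F,C], logical=[E,F,C,A,B,G,D]
After op 3 (rotate(+2)): offset=6, physical=[A,B,G,D,E,F,C], logical=[C,A,B,G,D,E,F]
After op 4 (rotate(+3)): offset=2, physical=[A,B,G,D,E,F,C], logical=[G,D,E,F,C,A,B]
After op 5 (replace(6, 'i')): offset=2, physical=[A,i,G,D,E,F,C], logical=[G,D,E,F,C,A,i]
After op 6 (rotate(+1)): offset=3, physical=[A,i,G,D,E,F,C], logical=[D,E,F,C,A,i,G]
After op 7 (replace(4, 'm')): offset=3, physical=[m,i,G,D,E,F,C], logical=[D,E,F,C,m,i,G]
After op 8 (swap(4, 1)): offset=3, physical=[E,i,G,D,m,F,C], logical=[D,m,F,C,E,i,G]
After op 9 (rotate(+2)): offset=5, physical=[E,i,G,D,m,F,C], logical=[F,C,E,i,G,D,m]
After op 10 (rotate(+2)): offset=0, physical=[E,i,G,D,m,F,C], logical=[E,i,G,D,m,F,C]
After op 11 (swap(0, 2)): offset=0, physical=[G,i,E,D,m,F,C], logical=[G,i,E,D,m,F,C]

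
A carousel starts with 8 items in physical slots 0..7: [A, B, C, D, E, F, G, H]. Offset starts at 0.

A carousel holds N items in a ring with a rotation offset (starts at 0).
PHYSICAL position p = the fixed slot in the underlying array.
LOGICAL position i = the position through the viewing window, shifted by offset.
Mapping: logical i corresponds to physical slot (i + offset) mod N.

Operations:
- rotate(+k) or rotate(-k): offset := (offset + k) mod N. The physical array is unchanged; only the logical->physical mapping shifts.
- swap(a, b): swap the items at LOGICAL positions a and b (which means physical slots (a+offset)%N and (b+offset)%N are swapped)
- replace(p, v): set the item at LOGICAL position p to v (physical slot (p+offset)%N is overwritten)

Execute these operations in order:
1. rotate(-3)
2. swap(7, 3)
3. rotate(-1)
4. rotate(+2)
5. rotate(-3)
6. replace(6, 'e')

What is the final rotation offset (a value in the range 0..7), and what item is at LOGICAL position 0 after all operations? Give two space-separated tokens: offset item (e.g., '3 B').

After op 1 (rotate(-3)): offset=5, physical=[A,B,C,D,E,F,G,H], logical=[F,G,H,A,B,C,D,E]
After op 2 (swap(7, 3)): offset=5, physical=[E,B,C,D,A,F,G,H], logical=[F,G,H,E,B,C,D,A]
After op 3 (rotate(-1)): offset=4, physical=[E,B,C,D,A,F,G,H], logical=[A,F,G,H,E,B,C,D]
After op 4 (rotate(+2)): offset=6, physical=[E,B,C,D,A,F,G,H], logical=[G,H,E,B,C,D,A,F]
After op 5 (rotate(-3)): offset=3, physical=[E,B,C,D,A,F,G,H], logical=[D,A,F,G,H,E,B,C]
After op 6 (replace(6, 'e')): offset=3, physical=[E,e,C,D,A,F,G,H], logical=[D,A,F,G,H,E,e,C]

Answer: 3 D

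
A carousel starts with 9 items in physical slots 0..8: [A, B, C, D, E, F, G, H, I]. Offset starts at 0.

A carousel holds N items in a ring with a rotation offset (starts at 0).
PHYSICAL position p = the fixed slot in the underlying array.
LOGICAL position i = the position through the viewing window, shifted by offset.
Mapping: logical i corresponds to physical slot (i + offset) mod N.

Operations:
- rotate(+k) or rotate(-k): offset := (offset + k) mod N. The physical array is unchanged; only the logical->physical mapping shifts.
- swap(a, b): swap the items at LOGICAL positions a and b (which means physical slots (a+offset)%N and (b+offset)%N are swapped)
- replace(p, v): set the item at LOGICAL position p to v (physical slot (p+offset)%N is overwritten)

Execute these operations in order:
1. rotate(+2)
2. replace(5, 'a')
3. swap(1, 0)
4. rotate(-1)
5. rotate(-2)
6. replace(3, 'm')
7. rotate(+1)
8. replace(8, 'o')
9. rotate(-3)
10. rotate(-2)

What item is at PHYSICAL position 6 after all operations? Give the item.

Answer: G

Derivation:
After op 1 (rotate(+2)): offset=2, physical=[A,B,C,D,E,F,G,H,I], logical=[C,D,E,F,G,H,I,A,B]
After op 2 (replace(5, 'a')): offset=2, physical=[A,B,C,D,E,F,G,a,I], logical=[C,D,E,F,G,a,I,A,B]
After op 3 (swap(1, 0)): offset=2, physical=[A,B,D,C,E,F,G,a,I], logical=[D,C,E,F,G,a,I,A,B]
After op 4 (rotate(-1)): offset=1, physical=[A,B,D,C,E,F,G,a,I], logical=[B,D,C,E,F,G,a,I,A]
After op 5 (rotate(-2)): offset=8, physical=[A,B,D,C,E,F,G,a,I], logical=[I,A,B,D,C,E,F,G,a]
After op 6 (replace(3, 'm')): offset=8, physical=[A,B,m,C,E,F,G,a,I], logical=[I,A,B,m,C,E,F,G,a]
After op 7 (rotate(+1)): offset=0, physical=[A,B,m,C,E,F,G,a,I], logical=[A,B,m,C,E,F,G,a,I]
After op 8 (replace(8, 'o')): offset=0, physical=[A,B,m,C,E,F,G,a,o], logical=[A,B,m,C,E,F,G,a,o]
After op 9 (rotate(-3)): offset=6, physical=[A,B,m,C,E,F,G,a,o], logical=[G,a,o,A,B,m,C,E,F]
After op 10 (rotate(-2)): offset=4, physical=[A,B,m,C,E,F,G,a,o], logical=[E,F,G,a,o,A,B,m,C]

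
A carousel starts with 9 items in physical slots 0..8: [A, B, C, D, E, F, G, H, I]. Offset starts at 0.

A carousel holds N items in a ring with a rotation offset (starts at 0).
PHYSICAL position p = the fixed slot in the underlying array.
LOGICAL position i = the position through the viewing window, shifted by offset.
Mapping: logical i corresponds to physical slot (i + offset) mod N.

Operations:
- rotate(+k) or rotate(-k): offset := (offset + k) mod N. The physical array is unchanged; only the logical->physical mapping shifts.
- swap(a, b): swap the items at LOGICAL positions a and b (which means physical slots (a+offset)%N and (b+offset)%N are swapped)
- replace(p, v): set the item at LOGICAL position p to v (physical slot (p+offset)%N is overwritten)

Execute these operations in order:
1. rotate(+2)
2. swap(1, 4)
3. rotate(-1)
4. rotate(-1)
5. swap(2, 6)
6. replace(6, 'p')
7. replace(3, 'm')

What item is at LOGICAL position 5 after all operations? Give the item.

After op 1 (rotate(+2)): offset=2, physical=[A,B,C,D,E,F,G,H,I], logical=[C,D,E,F,G,H,I,A,B]
After op 2 (swap(1, 4)): offset=2, physical=[A,B,C,G,E,F,D,H,I], logical=[C,G,E,F,D,H,I,A,B]
After op 3 (rotate(-1)): offset=1, physical=[A,B,C,G,E,F,D,H,I], logical=[B,C,G,E,F,D,H,I,A]
After op 4 (rotate(-1)): offset=0, physical=[A,B,C,G,E,F,D,H,I], logical=[A,B,C,G,E,F,D,H,I]
After op 5 (swap(2, 6)): offset=0, physical=[A,B,D,G,E,F,C,H,I], logical=[A,B,D,G,E,F,C,H,I]
After op 6 (replace(6, 'p')): offset=0, physical=[A,B,D,G,E,F,p,H,I], logical=[A,B,D,G,E,F,p,H,I]
After op 7 (replace(3, 'm')): offset=0, physical=[A,B,D,m,E,F,p,H,I], logical=[A,B,D,m,E,F,p,H,I]

Answer: F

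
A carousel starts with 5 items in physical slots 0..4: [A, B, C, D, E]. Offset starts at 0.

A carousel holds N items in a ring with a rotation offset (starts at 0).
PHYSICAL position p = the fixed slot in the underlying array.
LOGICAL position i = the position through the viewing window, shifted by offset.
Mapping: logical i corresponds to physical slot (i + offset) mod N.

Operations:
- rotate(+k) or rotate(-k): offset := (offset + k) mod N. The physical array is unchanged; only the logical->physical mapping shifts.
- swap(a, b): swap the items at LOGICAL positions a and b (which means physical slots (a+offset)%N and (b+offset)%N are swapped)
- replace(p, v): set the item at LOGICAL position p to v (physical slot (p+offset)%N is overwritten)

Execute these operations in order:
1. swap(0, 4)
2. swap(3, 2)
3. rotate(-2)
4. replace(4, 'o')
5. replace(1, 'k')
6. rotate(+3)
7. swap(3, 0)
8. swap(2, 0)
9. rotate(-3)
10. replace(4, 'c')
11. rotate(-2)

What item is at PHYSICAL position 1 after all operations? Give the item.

Answer: C

Derivation:
After op 1 (swap(0, 4)): offset=0, physical=[E,B,C,D,A], logical=[E,B,C,D,A]
After op 2 (swap(3, 2)): offset=0, physical=[E,B,D,C,A], logical=[E,B,D,C,A]
After op 3 (rotate(-2)): offset=3, physical=[E,B,D,C,A], logical=[C,A,E,B,D]
After op 4 (replace(4, 'o')): offset=3, physical=[E,B,o,C,A], logical=[C,A,E,B,o]
After op 5 (replace(1, 'k')): offset=3, physical=[E,B,o,C,k], logical=[C,k,E,B,o]
After op 6 (rotate(+3)): offset=1, physical=[E,B,o,C,k], logical=[B,o,C,k,E]
After op 7 (swap(3, 0)): offset=1, physical=[E,k,o,C,B], logical=[k,o,C,B,E]
After op 8 (swap(2, 0)): offset=1, physical=[E,C,o,k,B], logical=[C,o,k,B,E]
After op 9 (rotate(-3)): offset=3, physical=[E,C,o,k,B], logical=[k,B,E,C,o]
After op 10 (replace(4, 'c')): offset=3, physical=[E,C,c,k,B], logical=[k,B,E,C,c]
After op 11 (rotate(-2)): offset=1, physical=[E,C,c,k,B], logical=[C,c,k,B,E]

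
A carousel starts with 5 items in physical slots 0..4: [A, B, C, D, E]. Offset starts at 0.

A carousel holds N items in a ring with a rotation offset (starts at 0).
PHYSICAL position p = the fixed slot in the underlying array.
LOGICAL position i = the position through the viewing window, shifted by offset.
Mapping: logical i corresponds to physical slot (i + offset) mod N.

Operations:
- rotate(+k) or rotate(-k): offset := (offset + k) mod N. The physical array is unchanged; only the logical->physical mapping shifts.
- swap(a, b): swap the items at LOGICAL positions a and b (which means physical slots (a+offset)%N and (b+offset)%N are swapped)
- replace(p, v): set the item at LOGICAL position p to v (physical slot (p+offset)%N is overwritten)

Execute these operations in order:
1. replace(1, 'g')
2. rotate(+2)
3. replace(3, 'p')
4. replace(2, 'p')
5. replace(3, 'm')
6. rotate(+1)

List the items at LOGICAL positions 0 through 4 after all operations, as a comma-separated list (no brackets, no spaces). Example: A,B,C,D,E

After op 1 (replace(1, 'g')): offset=0, physical=[A,g,C,D,E], logical=[A,g,C,D,E]
After op 2 (rotate(+2)): offset=2, physical=[A,g,C,D,E], logical=[C,D,E,A,g]
After op 3 (replace(3, 'p')): offset=2, physical=[p,g,C,D,E], logical=[C,D,E,p,g]
After op 4 (replace(2, 'p')): offset=2, physical=[p,g,C,D,p], logical=[C,D,p,p,g]
After op 5 (replace(3, 'm')): offset=2, physical=[m,g,C,D,p], logical=[C,D,p,m,g]
After op 6 (rotate(+1)): offset=3, physical=[m,g,C,D,p], logical=[D,p,m,g,C]

Answer: D,p,m,g,C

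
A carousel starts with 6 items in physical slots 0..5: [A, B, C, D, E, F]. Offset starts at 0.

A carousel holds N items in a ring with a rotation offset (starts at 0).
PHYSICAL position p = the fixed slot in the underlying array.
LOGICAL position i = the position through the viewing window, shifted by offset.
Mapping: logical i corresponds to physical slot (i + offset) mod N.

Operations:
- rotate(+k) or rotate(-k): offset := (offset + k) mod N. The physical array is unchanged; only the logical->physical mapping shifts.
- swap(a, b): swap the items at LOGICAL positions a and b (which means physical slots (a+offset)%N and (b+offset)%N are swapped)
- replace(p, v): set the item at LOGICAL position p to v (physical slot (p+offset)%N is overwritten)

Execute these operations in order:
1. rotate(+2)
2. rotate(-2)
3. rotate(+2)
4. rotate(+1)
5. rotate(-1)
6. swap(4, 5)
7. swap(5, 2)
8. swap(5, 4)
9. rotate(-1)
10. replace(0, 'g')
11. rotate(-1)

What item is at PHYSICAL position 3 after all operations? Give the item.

Answer: D

Derivation:
After op 1 (rotate(+2)): offset=2, physical=[A,B,C,D,E,F], logical=[C,D,E,F,A,B]
After op 2 (rotate(-2)): offset=0, physical=[A,B,C,D,E,F], logical=[A,B,C,D,E,F]
After op 3 (rotate(+2)): offset=2, physical=[A,B,C,D,E,F], logical=[C,D,E,F,A,B]
After op 4 (rotate(+1)): offset=3, physical=[A,B,C,D,E,F], logical=[D,E,F,A,B,C]
After op 5 (rotate(-1)): offset=2, physical=[A,B,C,D,E,F], logical=[C,D,E,F,A,B]
After op 6 (swap(4, 5)): offset=2, physical=[B,A,C,D,E,F], logical=[C,D,E,F,B,A]
After op 7 (swap(5, 2)): offset=2, physical=[B,E,C,D,A,F], logical=[C,D,A,F,B,E]
After op 8 (swap(5, 4)): offset=2, physical=[E,B,C,D,A,F], logical=[C,D,A,F,E,B]
After op 9 (rotate(-1)): offset=1, physical=[E,B,C,D,A,F], logical=[B,C,D,A,F,E]
After op 10 (replace(0, 'g')): offset=1, physical=[E,g,C,D,A,F], logical=[g,C,D,A,F,E]
After op 11 (rotate(-1)): offset=0, physical=[E,g,C,D,A,F], logical=[E,g,C,D,A,F]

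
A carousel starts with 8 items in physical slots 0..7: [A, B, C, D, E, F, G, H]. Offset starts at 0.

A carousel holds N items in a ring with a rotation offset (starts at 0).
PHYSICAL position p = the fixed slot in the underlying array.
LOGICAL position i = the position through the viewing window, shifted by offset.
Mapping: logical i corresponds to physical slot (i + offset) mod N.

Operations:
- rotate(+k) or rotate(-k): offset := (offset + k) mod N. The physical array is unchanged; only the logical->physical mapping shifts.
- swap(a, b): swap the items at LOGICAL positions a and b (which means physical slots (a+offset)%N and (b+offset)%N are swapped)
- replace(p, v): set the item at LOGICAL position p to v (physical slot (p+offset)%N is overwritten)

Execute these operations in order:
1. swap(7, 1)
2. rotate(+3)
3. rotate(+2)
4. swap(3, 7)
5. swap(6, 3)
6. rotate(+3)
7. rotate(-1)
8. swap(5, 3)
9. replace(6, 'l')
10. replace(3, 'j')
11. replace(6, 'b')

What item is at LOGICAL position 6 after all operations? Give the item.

Answer: b

Derivation:
After op 1 (swap(7, 1)): offset=0, physical=[A,H,C,D,E,F,G,B], logical=[A,H,C,D,E,F,G,B]
After op 2 (rotate(+3)): offset=3, physical=[A,H,C,D,E,F,G,B], logical=[D,E,F,G,B,A,H,C]
After op 3 (rotate(+2)): offset=5, physical=[A,H,C,D,E,F,G,B], logical=[F,G,B,A,H,C,D,E]
After op 4 (swap(3, 7)): offset=5, physical=[E,H,C,D,A,F,G,B], logical=[F,G,B,E,H,C,D,A]
After op 5 (swap(6, 3)): offset=5, physical=[D,H,C,E,A,F,G,B], logical=[F,G,B,D,H,C,E,A]
After op 6 (rotate(+3)): offset=0, physical=[D,H,C,E,A,F,G,B], logical=[D,H,C,E,A,F,G,B]
After op 7 (rotate(-1)): offset=7, physical=[D,H,C,E,A,F,G,B], logical=[B,D,H,C,E,A,F,G]
After op 8 (swap(5, 3)): offset=7, physical=[D,H,A,E,C,F,G,B], logical=[B,D,H,A,E,C,F,G]
After op 9 (replace(6, 'l')): offset=7, physical=[D,H,A,E,C,l,G,B], logical=[B,D,H,A,E,C,l,G]
After op 10 (replace(3, 'j')): offset=7, physical=[D,H,j,E,C,l,G,B], logical=[B,D,H,j,E,C,l,G]
After op 11 (replace(6, 'b')): offset=7, physical=[D,H,j,E,C,b,G,B], logical=[B,D,H,j,E,C,b,G]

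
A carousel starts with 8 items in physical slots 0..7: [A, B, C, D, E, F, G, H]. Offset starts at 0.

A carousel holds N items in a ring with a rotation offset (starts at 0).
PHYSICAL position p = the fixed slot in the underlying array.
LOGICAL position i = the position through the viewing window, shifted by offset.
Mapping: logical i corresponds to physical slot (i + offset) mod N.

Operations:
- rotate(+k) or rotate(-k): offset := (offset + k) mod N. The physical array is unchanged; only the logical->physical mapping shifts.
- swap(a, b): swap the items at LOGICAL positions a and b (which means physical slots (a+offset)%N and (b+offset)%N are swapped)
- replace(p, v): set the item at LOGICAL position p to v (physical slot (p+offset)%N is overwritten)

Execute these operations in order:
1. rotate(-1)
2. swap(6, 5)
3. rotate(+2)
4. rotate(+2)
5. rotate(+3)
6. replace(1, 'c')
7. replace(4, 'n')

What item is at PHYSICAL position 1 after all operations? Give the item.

Answer: B

Derivation:
After op 1 (rotate(-1)): offset=7, physical=[A,B,C,D,E,F,G,H], logical=[H,A,B,C,D,E,F,G]
After op 2 (swap(6, 5)): offset=7, physical=[A,B,C,D,F,E,G,H], logical=[H,A,B,C,D,F,E,G]
After op 3 (rotate(+2)): offset=1, physical=[A,B,C,D,F,E,G,H], logical=[B,C,D,F,E,G,H,A]
After op 4 (rotate(+2)): offset=3, physical=[A,B,C,D,F,E,G,H], logical=[D,F,E,G,H,A,B,C]
After op 5 (rotate(+3)): offset=6, physical=[A,B,C,D,F,E,G,H], logical=[G,H,A,B,C,D,F,E]
After op 6 (replace(1, 'c')): offset=6, physical=[A,B,C,D,F,E,G,c], logical=[G,c,A,B,C,D,F,E]
After op 7 (replace(4, 'n')): offset=6, physical=[A,B,n,D,F,E,G,c], logical=[G,c,A,B,n,D,F,E]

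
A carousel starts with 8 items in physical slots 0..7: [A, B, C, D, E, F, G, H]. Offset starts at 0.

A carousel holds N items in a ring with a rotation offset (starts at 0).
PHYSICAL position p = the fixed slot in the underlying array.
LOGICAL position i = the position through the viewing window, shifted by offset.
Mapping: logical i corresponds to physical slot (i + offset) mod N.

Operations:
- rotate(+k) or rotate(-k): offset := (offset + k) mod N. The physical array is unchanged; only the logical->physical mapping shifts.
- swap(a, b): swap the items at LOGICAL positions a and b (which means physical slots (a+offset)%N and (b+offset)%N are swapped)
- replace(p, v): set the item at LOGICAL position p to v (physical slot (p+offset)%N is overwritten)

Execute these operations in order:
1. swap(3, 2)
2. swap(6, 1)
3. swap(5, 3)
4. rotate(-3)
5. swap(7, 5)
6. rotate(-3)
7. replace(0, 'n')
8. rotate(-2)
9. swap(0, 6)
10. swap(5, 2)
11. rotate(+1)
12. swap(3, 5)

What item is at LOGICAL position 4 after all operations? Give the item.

Answer: n

Derivation:
After op 1 (swap(3, 2)): offset=0, physical=[A,B,D,C,E,F,G,H], logical=[A,B,D,C,E,F,G,H]
After op 2 (swap(6, 1)): offset=0, physical=[A,G,D,C,E,F,B,H], logical=[A,G,D,C,E,F,B,H]
After op 3 (swap(5, 3)): offset=0, physical=[A,G,D,F,E,C,B,H], logical=[A,G,D,F,E,C,B,H]
After op 4 (rotate(-3)): offset=5, physical=[A,G,D,F,E,C,B,H], logical=[C,B,H,A,G,D,F,E]
After op 5 (swap(7, 5)): offset=5, physical=[A,G,E,F,D,C,B,H], logical=[C,B,H,A,G,E,F,D]
After op 6 (rotate(-3)): offset=2, physical=[A,G,E,F,D,C,B,H], logical=[E,F,D,C,B,H,A,G]
After op 7 (replace(0, 'n')): offset=2, physical=[A,G,n,F,D,C,B,H], logical=[n,F,D,C,B,H,A,G]
After op 8 (rotate(-2)): offset=0, physical=[A,G,n,F,D,C,B,H], logical=[A,G,n,F,D,C,B,H]
After op 9 (swap(0, 6)): offset=0, physical=[B,G,n,F,D,C,A,H], logical=[B,G,n,F,D,C,A,H]
After op 10 (swap(5, 2)): offset=0, physical=[B,G,C,F,D,n,A,H], logical=[B,G,C,F,D,n,A,H]
After op 11 (rotate(+1)): offset=1, physical=[B,G,C,F,D,n,A,H], logical=[G,C,F,D,n,A,H,B]
After op 12 (swap(3, 5)): offset=1, physical=[B,G,C,F,A,n,D,H], logical=[G,C,F,A,n,D,H,B]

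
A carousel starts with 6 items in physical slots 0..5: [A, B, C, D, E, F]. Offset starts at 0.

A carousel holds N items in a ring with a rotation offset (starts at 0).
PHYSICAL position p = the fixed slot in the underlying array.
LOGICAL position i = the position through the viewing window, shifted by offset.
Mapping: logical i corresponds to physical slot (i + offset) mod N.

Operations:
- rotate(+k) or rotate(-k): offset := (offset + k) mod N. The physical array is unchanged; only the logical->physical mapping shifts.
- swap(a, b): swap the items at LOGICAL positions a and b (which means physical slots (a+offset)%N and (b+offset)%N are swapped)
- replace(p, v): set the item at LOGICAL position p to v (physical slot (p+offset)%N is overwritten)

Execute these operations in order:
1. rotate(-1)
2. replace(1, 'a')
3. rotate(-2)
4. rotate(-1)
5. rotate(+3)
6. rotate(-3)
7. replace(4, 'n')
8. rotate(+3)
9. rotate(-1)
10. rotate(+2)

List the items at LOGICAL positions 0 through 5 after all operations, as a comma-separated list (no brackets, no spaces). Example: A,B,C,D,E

After op 1 (rotate(-1)): offset=5, physical=[A,B,C,D,E,F], logical=[F,A,B,C,D,E]
After op 2 (replace(1, 'a')): offset=5, physical=[a,B,C,D,E,F], logical=[F,a,B,C,D,E]
After op 3 (rotate(-2)): offset=3, physical=[a,B,C,D,E,F], logical=[D,E,F,a,B,C]
After op 4 (rotate(-1)): offset=2, physical=[a,B,C,D,E,F], logical=[C,D,E,F,a,B]
After op 5 (rotate(+3)): offset=5, physical=[a,B,C,D,E,F], logical=[F,a,B,C,D,E]
After op 6 (rotate(-3)): offset=2, physical=[a,B,C,D,E,F], logical=[C,D,E,F,a,B]
After op 7 (replace(4, 'n')): offset=2, physical=[n,B,C,D,E,F], logical=[C,D,E,F,n,B]
After op 8 (rotate(+3)): offset=5, physical=[n,B,C,D,E,F], logical=[F,n,B,C,D,E]
After op 9 (rotate(-1)): offset=4, physical=[n,B,C,D,E,F], logical=[E,F,n,B,C,D]
After op 10 (rotate(+2)): offset=0, physical=[n,B,C,D,E,F], logical=[n,B,C,D,E,F]

Answer: n,B,C,D,E,F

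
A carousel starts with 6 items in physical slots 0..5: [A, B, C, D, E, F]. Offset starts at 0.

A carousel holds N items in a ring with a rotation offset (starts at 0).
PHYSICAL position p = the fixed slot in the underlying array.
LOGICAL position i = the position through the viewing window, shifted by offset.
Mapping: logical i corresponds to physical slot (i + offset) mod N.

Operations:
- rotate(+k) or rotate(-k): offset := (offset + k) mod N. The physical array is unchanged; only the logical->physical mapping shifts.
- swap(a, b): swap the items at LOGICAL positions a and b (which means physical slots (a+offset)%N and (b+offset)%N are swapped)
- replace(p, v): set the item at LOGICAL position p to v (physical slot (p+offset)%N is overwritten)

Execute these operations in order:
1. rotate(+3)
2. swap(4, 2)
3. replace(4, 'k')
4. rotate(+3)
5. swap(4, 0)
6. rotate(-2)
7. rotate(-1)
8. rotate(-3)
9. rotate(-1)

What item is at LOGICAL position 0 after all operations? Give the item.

After op 1 (rotate(+3)): offset=3, physical=[A,B,C,D,E,F], logical=[D,E,F,A,B,C]
After op 2 (swap(4, 2)): offset=3, physical=[A,F,C,D,E,B], logical=[D,E,B,A,F,C]
After op 3 (replace(4, 'k')): offset=3, physical=[A,k,C,D,E,B], logical=[D,E,B,A,k,C]
After op 4 (rotate(+3)): offset=0, physical=[A,k,C,D,E,B], logical=[A,k,C,D,E,B]
After op 5 (swap(4, 0)): offset=0, physical=[E,k,C,D,A,B], logical=[E,k,C,D,A,B]
After op 6 (rotate(-2)): offset=4, physical=[E,k,C,D,A,B], logical=[A,B,E,k,C,D]
After op 7 (rotate(-1)): offset=3, physical=[E,k,C,D,A,B], logical=[D,A,B,E,k,C]
After op 8 (rotate(-3)): offset=0, physical=[E,k,C,D,A,B], logical=[E,k,C,D,A,B]
After op 9 (rotate(-1)): offset=5, physical=[E,k,C,D,A,B], logical=[B,E,k,C,D,A]

Answer: B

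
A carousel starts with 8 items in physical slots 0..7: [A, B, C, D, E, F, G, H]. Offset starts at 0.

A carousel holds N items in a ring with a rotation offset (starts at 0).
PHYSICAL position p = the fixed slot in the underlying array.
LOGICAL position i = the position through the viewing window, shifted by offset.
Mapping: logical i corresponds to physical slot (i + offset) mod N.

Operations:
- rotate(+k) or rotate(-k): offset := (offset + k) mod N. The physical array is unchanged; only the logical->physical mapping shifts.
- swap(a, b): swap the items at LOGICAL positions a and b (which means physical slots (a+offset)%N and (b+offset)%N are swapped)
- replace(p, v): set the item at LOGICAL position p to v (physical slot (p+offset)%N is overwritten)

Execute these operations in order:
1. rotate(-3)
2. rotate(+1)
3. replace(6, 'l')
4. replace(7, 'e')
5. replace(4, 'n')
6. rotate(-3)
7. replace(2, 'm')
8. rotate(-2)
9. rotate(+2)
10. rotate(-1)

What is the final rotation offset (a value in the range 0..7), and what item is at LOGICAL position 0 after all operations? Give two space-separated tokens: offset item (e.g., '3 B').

After op 1 (rotate(-3)): offset=5, physical=[A,B,C,D,E,F,G,H], logical=[F,G,H,A,B,C,D,E]
After op 2 (rotate(+1)): offset=6, physical=[A,B,C,D,E,F,G,H], logical=[G,H,A,B,C,D,E,F]
After op 3 (replace(6, 'l')): offset=6, physical=[A,B,C,D,l,F,G,H], logical=[G,H,A,B,C,D,l,F]
After op 4 (replace(7, 'e')): offset=6, physical=[A,B,C,D,l,e,G,H], logical=[G,H,A,B,C,D,l,e]
After op 5 (replace(4, 'n')): offset=6, physical=[A,B,n,D,l,e,G,H], logical=[G,H,A,B,n,D,l,e]
After op 6 (rotate(-3)): offset=3, physical=[A,B,n,D,l,e,G,H], logical=[D,l,e,G,H,A,B,n]
After op 7 (replace(2, 'm')): offset=3, physical=[A,B,n,D,l,m,G,H], logical=[D,l,m,G,H,A,B,n]
After op 8 (rotate(-2)): offset=1, physical=[A,B,n,D,l,m,G,H], logical=[B,n,D,l,m,G,H,A]
After op 9 (rotate(+2)): offset=3, physical=[A,B,n,D,l,m,G,H], logical=[D,l,m,G,H,A,B,n]
After op 10 (rotate(-1)): offset=2, physical=[A,B,n,D,l,m,G,H], logical=[n,D,l,m,G,H,A,B]

Answer: 2 n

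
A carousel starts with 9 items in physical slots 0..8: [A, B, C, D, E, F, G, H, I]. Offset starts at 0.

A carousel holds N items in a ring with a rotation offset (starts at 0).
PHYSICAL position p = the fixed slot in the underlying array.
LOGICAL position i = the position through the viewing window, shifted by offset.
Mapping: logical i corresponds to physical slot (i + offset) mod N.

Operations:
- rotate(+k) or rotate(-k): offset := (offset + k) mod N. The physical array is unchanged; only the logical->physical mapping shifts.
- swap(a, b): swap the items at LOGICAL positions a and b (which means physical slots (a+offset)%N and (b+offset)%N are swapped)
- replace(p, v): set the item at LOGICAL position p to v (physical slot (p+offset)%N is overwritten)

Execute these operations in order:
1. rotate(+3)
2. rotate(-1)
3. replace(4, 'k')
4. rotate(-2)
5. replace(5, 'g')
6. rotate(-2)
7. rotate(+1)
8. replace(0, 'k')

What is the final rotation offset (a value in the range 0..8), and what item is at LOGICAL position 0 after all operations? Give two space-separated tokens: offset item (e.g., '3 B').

After op 1 (rotate(+3)): offset=3, physical=[A,B,C,D,E,F,G,H,I], logical=[D,E,F,G,H,I,A,B,C]
After op 2 (rotate(-1)): offset=2, physical=[A,B,C,D,E,F,G,H,I], logical=[C,D,E,F,G,H,I,A,B]
After op 3 (replace(4, 'k')): offset=2, physical=[A,B,C,D,E,F,k,H,I], logical=[C,D,E,F,k,H,I,A,B]
After op 4 (rotate(-2)): offset=0, physical=[A,B,C,D,E,F,k,H,I], logical=[A,B,C,D,E,F,k,H,I]
After op 5 (replace(5, 'g')): offset=0, physical=[A,B,C,D,E,g,k,H,I], logical=[A,B,C,D,E,g,k,H,I]
After op 6 (rotate(-2)): offset=7, physical=[A,B,C,D,E,g,k,H,I], logical=[H,I,A,B,C,D,E,g,k]
After op 7 (rotate(+1)): offset=8, physical=[A,B,C,D,E,g,k,H,I], logical=[I,A,B,C,D,E,g,k,H]
After op 8 (replace(0, 'k')): offset=8, physical=[A,B,C,D,E,g,k,H,k], logical=[k,A,B,C,D,E,g,k,H]

Answer: 8 k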